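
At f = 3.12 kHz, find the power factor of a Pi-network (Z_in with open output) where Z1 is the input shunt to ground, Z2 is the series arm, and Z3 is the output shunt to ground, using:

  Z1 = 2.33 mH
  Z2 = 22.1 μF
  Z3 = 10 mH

Step 1 — Angular frequency: ω = 2π·f = 2π·3120 = 1.96e+04 rad/s.
Step 2 — Component impedances:
  Z1: Z = jωL = j·1.96e+04·0.00233 = 0 + j45.68 Ω
  Z2: Z = 1/(jωC) = -j/(ω·C) = 0 - j2.308 Ω
  Z3: Z = jωL = j·1.96e+04·0.01 = 0 + j196 Ω
Step 3 — With open output, the series arm Z2 and the output shunt Z3 appear in series to ground: Z2 + Z3 = 0 + j193.7 Ω.
Step 4 — Parallel with input shunt Z1: Z_in = Z1 || (Z2 + Z3) = 0 + j36.96 Ω = 36.96∠90.0° Ω.
Step 5 — Power factor: PF = cos(φ) = Re(Z)/|Z| = -0/36.96 = -0.
Step 6 — Type: Im(Z) = 36.96 ⇒ lagging (phase φ = 90.0°).

PF = -0 (lagging, φ = 90.0°)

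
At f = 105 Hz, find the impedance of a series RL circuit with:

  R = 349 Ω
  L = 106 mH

Step 1 — Angular frequency: ω = 2π·f = 2π·105 = 659.7 rad/s.
Step 2 — Component impedances:
  R: Z = R = 349 Ω
  L: Z = jωL = j·659.7·0.106 = 0 + j69.93 Ω
Step 3 — Series combination: Z_total = R + L = 349 + j69.93 Ω = 355.9∠11.3° Ω.

Z = 349 + j69.93 Ω = 355.9∠11.3° Ω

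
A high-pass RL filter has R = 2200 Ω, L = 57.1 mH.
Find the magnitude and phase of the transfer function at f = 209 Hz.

Step 1 — Angular frequency: ω = 2π·209 = 1313 rad/s.
Step 2 — Transfer function: H(jω) = jωL/(R + jωL).
Step 3 — Numerator jωL = j·74.98; denominator R + jωL = 2200 + j74.98.
Step 4 — H = 0.00116 + j0.03404.
Step 5 — Magnitude: |H| = 0.03406 (-29.4 dB); phase: φ = 88.0°.

|H| = 0.03406 (-29.4 dB), φ = 88.0°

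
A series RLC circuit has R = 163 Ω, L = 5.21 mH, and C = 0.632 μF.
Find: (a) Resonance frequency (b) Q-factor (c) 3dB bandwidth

Step 1 — Resonance condition Im(Z)=0 gives ω₀ = 1/√(LC).
Step 2 — ω₀ = 1/√(0.00521·6.32e-07) = 1.743e+04 rad/s.
Step 3 — f₀ = ω₀/(2π) = 2774 Hz.
Step 4 — Series Q: Q = ω₀L/R = 1.743e+04·0.00521/163 = 0.557.
Step 5 — 3dB bandwidth: Δω = ω₀/Q = 3.129e+04 rad/s; BW = Δω/(2π) = 4979 Hz.

(a) f₀ = 2774 Hz  (b) Q = 0.557  (c) BW = 4979 Hz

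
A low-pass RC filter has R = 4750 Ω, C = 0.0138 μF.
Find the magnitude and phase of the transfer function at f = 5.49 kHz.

Step 1 — Angular frequency: ω = 2π·5490 = 3.449e+04 rad/s.
Step 2 — Transfer function: H(jω) = 1/(1 + jωRC).
Step 3 — Denominator: 1 + jωRC = 1 + j·3.449e+04·4750·1.38e-08 = 1 + j2.261.
Step 4 — H = 0.1636 - j0.3699.
Step 5 — Magnitude: |H| = 0.4045 (-7.9 dB); phase: φ = -66.1°.

|H| = 0.4045 (-7.9 dB), φ = -66.1°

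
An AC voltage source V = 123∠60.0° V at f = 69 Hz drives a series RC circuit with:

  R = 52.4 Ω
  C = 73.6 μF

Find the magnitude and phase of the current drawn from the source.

Step 1 — Angular frequency: ω = 2π·f = 2π·69 = 433.5 rad/s.
Step 2 — Component impedances:
  R: Z = R = 52.4 Ω
  C: Z = 1/(jωC) = -j/(ω·C) = 0 - j31.34 Ω
Step 3 — Series combination: Z_total = R + C = 52.4 - j31.34 Ω = 61.06∠-30.9° Ω.
Step 4 — Source phasor: V = 123∠60.0° V = 61.5 + j106.5 V.
Step 5 — Ohm's law: I = V / Z_total = (61.5 + j106.5) / (52.4 - j31.34) = -0.03104 + j2.014 A.
Step 6 — Convert to polar: |I| = 2.015 A, ∠I = 90.9°.

I = 2.015∠90.9° A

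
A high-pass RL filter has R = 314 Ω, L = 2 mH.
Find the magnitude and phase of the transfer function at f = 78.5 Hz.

Step 1 — Angular frequency: ω = 2π·78.5 = 493.2 rad/s.
Step 2 — Transfer function: H(jω) = jωL/(R + jωL).
Step 3 — Numerator jωL = j·0.9865; denominator R + jωL = 314 + j0.9865.
Step 4 — H = 9.87e-06 + j0.003142.
Step 5 — Magnitude: |H| = 0.003142 (-50.1 dB); phase: φ = 89.8°.

|H| = 0.003142 (-50.1 dB), φ = 89.8°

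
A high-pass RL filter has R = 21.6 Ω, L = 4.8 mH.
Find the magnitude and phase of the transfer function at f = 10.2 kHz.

Step 1 — Angular frequency: ω = 2π·1.02e+04 = 6.409e+04 rad/s.
Step 2 — Transfer function: H(jω) = jωL/(R + jωL).
Step 3 — Numerator jωL = j·307.6; denominator R + jωL = 21.6 + j307.6.
Step 4 — H = 0.9951 + j0.06987.
Step 5 — Magnitude: |H| = 0.9975 (-0.0 dB); phase: φ = 4.0°.

|H| = 0.9975 (-0.0 dB), φ = 4.0°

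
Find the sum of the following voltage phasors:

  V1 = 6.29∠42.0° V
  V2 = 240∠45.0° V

Step 1 — Convert each phasor to rectangular form:
  V1 = 6.29·(cos(42.0°) + j·sin(42.0°)) = 4.674 + j4.209 V
  V2 = 240·(cos(45.0°) + j·sin(45.0°)) = 169.7 + j169.7 V
Step 2 — Sum components: V_total = 174.4 + j173.9 V.
Step 3 — Convert to polar: |V_total| = 246.3 V, ∠V_total = 44.9°.

V_total = 246.3∠44.9° V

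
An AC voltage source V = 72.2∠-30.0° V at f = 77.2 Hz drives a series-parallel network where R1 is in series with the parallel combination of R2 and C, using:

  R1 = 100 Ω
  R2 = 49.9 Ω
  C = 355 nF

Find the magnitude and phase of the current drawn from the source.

Step 1 — Angular frequency: ω = 2π·f = 2π·77.2 = 485.1 rad/s.
Step 2 — Component impedances:
  R1: Z = R = 100 Ω
  R2: Z = R = 49.9 Ω
  C: Z = 1/(jωC) = -j/(ω·C) = 0 - j5807 Ω
Step 3 — Parallel branch: R2 || C = 1/(1/R2 + 1/C) = 49.9 - j0.4287 Ω.
Step 4 — Series with R1: Z_total = R1 + (R2 || C) = 149.9 - j0.4287 Ω = 149.9∠-0.2° Ω.
Step 5 — Source phasor: V = 72.2∠-30.0° V = 62.53 - j36.1 V.
Step 6 — Ohm's law: I = V / Z_total = (62.53 - j36.1) / (149.9 - j0.4287) = 0.4178 - j0.2396 A.
Step 7 — Convert to polar: |I| = 0.4817 A, ∠I = -29.8°.

I = 0.4817∠-29.8° A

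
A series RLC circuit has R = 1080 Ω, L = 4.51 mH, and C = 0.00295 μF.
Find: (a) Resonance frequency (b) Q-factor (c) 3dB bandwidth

Step 1 — Resonance condition Im(Z)=0 gives ω₀ = 1/√(LC).
Step 2 — ω₀ = 1/√(0.00451·2.95e-09) = 2.742e+05 rad/s.
Step 3 — f₀ = ω₀/(2π) = 4.363e+04 Hz.
Step 4 — Series Q: Q = ω₀L/R = 2.742e+05·0.00451/1080 = 1.145.
Step 5 — 3dB bandwidth: Δω = ω₀/Q = 2.395e+05 rad/s; BW = Δω/(2π) = 3.811e+04 Hz.

(a) f₀ = 4.363e+04 Hz  (b) Q = 1.145  (c) BW = 3.811e+04 Hz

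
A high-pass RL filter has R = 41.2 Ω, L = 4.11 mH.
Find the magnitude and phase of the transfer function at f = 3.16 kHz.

Step 1 — Angular frequency: ω = 2π·3160 = 1.985e+04 rad/s.
Step 2 — Transfer function: H(jω) = jωL/(R + jωL).
Step 3 — Numerator jωL = j·81.6; denominator R + jωL = 41.2 + j81.6.
Step 4 — H = 0.7969 + j0.4023.
Step 5 — Magnitude: |H| = 0.8927 (-1.0 dB); phase: φ = 26.8°.

|H| = 0.8927 (-1.0 dB), φ = 26.8°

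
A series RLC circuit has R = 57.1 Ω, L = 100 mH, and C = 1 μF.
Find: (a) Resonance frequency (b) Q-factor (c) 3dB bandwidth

Step 1 — Resonance: ω₀ = 1/√(LC) = 1/√(0.1·1e-06) = 3162 rad/s.
Step 2 — f₀ = ω₀/(2π) = 503.3 Hz.
Step 3 — Series Q: Q = ω₀L/R = 3162·0.1/57.1 = 5.538.
Step 4 — Bandwidth: Δω = ω₀/Q = 571 rad/s; BW = Δω/(2π) = 90.88 Hz.

(a) f₀ = 503.3 Hz  (b) Q = 5.538  (c) BW = 90.88 Hz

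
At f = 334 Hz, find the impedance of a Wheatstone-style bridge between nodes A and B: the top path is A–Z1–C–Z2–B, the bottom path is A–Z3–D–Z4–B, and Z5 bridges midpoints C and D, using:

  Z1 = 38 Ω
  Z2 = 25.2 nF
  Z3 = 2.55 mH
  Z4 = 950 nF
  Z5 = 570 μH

Step 1 — Angular frequency: ω = 2π·f = 2π·334 = 2099 rad/s.
Step 2 — Component impedances:
  Z1: Z = R = 38 Ω
  Z2: Z = 1/(jωC) = -j/(ω·C) = 0 - j1.891e+04 Ω
  Z3: Z = jωL = j·2099·0.00255 = 0 + j5.351 Ω
  Z4: Z = 1/(jωC) = -j/(ω·C) = 0 - j501.6 Ω
  Z5: Z = jωL = j·2099·0.00057 = 0 + j1.196 Ω
Step 3 — Bridge requires nodal analysis (the Z5 bridge couples midpoints C and D, so the two paths cannot be reduced to a simple series/parallel combination). Setting node B to ground and injecting 1 A at node A, the 3-node admittance system at A, C, D solves to V_A = Z_AB = 0.7404 - j483.4 Ω = 483.4∠-89.9° Ω.

Z = 0.7404 - j483.4 Ω = 483.4∠-89.9° Ω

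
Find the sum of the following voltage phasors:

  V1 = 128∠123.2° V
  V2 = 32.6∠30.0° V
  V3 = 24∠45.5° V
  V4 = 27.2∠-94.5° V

Step 1 — Convert each phasor to rectangular form:
  V1 = 128·(cos(123.2°) + j·sin(123.2°)) = -70.09 + j107.1 V
  V2 = 32.6·(cos(30.0°) + j·sin(30.0°)) = 28.23 + j16.3 V
  V3 = 24·(cos(45.5°) + j·sin(45.5°)) = 16.82 + j17.12 V
  V4 = 27.2·(cos(-94.5°) + j·sin(-94.5°)) = -2.134 - j27.12 V
Step 2 — Sum components: V_total = -27.17 + j113.4 V.
Step 3 — Convert to polar: |V_total| = 116.6 V, ∠V_total = 103.5°.

V_total = 116.6∠103.5° V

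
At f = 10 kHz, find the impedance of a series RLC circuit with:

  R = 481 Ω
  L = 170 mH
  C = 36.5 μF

Step 1 — Angular frequency: ω = 2π·f = 2π·1e+04 = 6.283e+04 rad/s.
Step 2 — Component impedances:
  R: Z = R = 481 Ω
  L: Z = jωL = j·6.283e+04·0.17 = 0 + j1.068e+04 Ω
  C: Z = 1/(jωC) = -j/(ω·C) = 0 - j0.436 Ω
Step 3 — Series combination: Z_total = R + L + C = 481 + j1.068e+04 Ω = 1.069e+04∠87.4° Ω.

Z = 481 + j1.068e+04 Ω = 1.069e+04∠87.4° Ω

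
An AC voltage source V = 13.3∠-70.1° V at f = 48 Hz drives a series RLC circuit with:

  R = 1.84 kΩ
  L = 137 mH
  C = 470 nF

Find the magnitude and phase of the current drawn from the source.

Step 1 — Angular frequency: ω = 2π·f = 2π·48 = 301.6 rad/s.
Step 2 — Component impedances:
  R: Z = R = 1840 Ω
  L: Z = jωL = j·301.6·0.137 = 0 + j41.32 Ω
  C: Z = 1/(jωC) = -j/(ω·C) = 0 - j7055 Ω
Step 3 — Series combination: Z_total = R + L + C = 1840 - j7013 Ω = 7251∠-75.3° Ω.
Step 4 — Source phasor: V = 13.3∠-70.1° V = 4.527 - j12.51 V.
Step 5 — Ohm's law: I = V / Z_total = (4.527 - j12.51) / (1840 - j7013) = 0.001827 + j0.0001662 A.
Step 6 — Convert to polar: |I| = 0.001834 A, ∠I = 5.2°.

I = 0.001834∠5.2° A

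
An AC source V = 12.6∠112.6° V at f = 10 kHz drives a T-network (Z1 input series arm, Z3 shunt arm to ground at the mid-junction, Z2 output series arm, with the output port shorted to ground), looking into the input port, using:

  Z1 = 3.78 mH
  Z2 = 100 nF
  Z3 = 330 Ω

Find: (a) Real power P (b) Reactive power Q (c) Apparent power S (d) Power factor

Step 1 — Angular frequency: ω = 2π·f = 2π·1e+04 = 6.283e+04 rad/s.
Step 2 — Component impedances:
  Z1: Z = jωL = j·6.283e+04·0.00378 = 0 + j237.5 Ω
  Z2: Z = 1/(jωC) = -j/(ω·C) = 0 - j159.2 Ω
  Z3: Z = R = 330 Ω
Step 3 — With the output port shorted to ground, the output series arm Z2 runs from the junction to ground; the shunt arm Z3 also runs from the junction to ground. They appear in parallel: Z3 || Z2 = 62.27 - j129.1 Ω.
Step 4 — Series with input arm Z1: Z_in = Z1 + (Z3 || Z2) = 62.27 + j108.4 Ω = 125∠60.1° Ω.
Step 5 — Source phasor: V = 12.6∠112.6° V = -4.842 + j11.63 V.
Step 6 — Current: I = V / Z = 0.06139 + j0.07995 A = 0.1008∠52.5° A.
Step 7 — Complex power: S = V·I* = 0.6327 + j1.101 VA.
Step 8 — Real power: P = Re(S) = 0.6327 W.
Step 9 — Reactive power: Q = Im(S) = 1.101 VAR.
Step 10 — Apparent power: |S| = 1.27 VA.
Step 11 — Power factor: PF = P/|S| = 0.4982 (lagging).

(a) P = 0.6327 W  (b) Q = 1.101 VAR  (c) S = 1.27 VA  (d) PF = 0.4982 (lagging)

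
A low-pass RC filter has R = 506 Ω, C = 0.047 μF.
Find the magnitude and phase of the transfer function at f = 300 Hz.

Step 1 — Angular frequency: ω = 2π·300 = 1885 rad/s.
Step 2 — Transfer function: H(jω) = 1/(1 + jωRC).
Step 3 — Denominator: 1 + jωRC = 1 + j·1885·506·4.7e-08 = 1 + j0.04483.
Step 4 — H = 0.998 - j0.04474.
Step 5 — Magnitude: |H| = 0.999 (-0.0 dB); phase: φ = -2.6°.

|H| = 0.999 (-0.0 dB), φ = -2.6°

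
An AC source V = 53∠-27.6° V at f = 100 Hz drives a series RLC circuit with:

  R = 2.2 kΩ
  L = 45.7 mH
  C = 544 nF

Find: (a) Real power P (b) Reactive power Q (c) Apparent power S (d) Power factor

Step 1 — Angular frequency: ω = 2π·f = 2π·100 = 628.3 rad/s.
Step 2 — Component impedances:
  R: Z = R = 2200 Ω
  L: Z = jωL = j·628.3·0.0457 = 0 + j28.71 Ω
  C: Z = 1/(jωC) = -j/(ω·C) = 0 - j2926 Ω
Step 3 — Series combination: Z_total = R + L + C = 2200 - j2897 Ω = 3638∠-52.8° Ω.
Step 4 — Source phasor: V = 53∠-27.6° V = 46.97 - j24.55 V.
Step 5 — Current: I = V / Z = 0.01318 + j0.0062 A = 0.01457∠25.2° A.
Step 6 — Complex power: S = V·I* = 0.467 - j0.615 VA.
Step 7 — Real power: P = Re(S) = 0.467 W.
Step 8 — Reactive power: Q = Im(S) = -0.615 VAR.
Step 9 — Apparent power: |S| = 0.7722 VA.
Step 10 — Power factor: PF = P/|S| = 0.6048 (leading).

(a) P = 0.467 W  (b) Q = -0.615 VAR  (c) S = 0.7722 VA  (d) PF = 0.6048 (leading)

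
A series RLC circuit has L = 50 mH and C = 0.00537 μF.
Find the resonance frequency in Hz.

Step 1 — Resonance condition Im(Z)=0 gives ω₀ = 1/√(LC).
Step 2 — ω₀ = 1/√(0.05·5.37e-09) = 6.103e+04 rad/s.
Step 3 — f₀ = ω₀/(2π) = 9713 Hz.

f₀ = 9713 Hz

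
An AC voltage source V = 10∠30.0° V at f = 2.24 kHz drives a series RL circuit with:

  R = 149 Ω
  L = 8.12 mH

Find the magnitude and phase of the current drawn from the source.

Step 1 — Angular frequency: ω = 2π·f = 2π·2240 = 1.407e+04 rad/s.
Step 2 — Component impedances:
  R: Z = R = 149 Ω
  L: Z = jωL = j·1.407e+04·0.00812 = 0 + j114.3 Ω
Step 3 — Series combination: Z_total = R + L = 149 + j114.3 Ω = 187.8∠37.5° Ω.
Step 4 — Source phasor: V = 10∠30.0° V = 8.66 + j5 V.
Step 5 — Ohm's law: I = V / Z_total = (8.66 + j5) / (149 + j114.3) = 0.0528 - j0.00694 A.
Step 6 — Convert to polar: |I| = 0.05325 A, ∠I = -7.5°.

I = 0.05325∠-7.5° A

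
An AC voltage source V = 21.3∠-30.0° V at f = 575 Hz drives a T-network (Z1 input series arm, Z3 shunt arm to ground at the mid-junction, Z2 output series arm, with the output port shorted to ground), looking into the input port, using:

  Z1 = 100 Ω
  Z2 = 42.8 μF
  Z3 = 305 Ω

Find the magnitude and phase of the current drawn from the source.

Step 1 — Angular frequency: ω = 2π·f = 2π·575 = 3613 rad/s.
Step 2 — Component impedances:
  Z1: Z = R = 100 Ω
  Z2: Z = 1/(jωC) = -j/(ω·C) = 0 - j6.467 Ω
  Z3: Z = R = 305 Ω
Step 3 — With the output port shorted to ground, the output series arm Z2 runs from the junction to ground; the shunt arm Z3 also runs from the junction to ground. They appear in parallel: Z3 || Z2 = 0.1371 - j6.464 Ω.
Step 4 — Series with input arm Z1: Z_in = Z1 + (Z3 || Z2) = 100.1 - j6.464 Ω = 100.3∠-3.7° Ω.
Step 5 — Source phasor: V = 21.3∠-30.0° V = 18.45 - j10.65 V.
Step 6 — Ohm's law: I = V / Z_total = (18.45 - j10.65) / (100.1 - j6.464) = 0.1903 - j0.09407 A.
Step 7 — Convert to polar: |I| = 0.2123 A, ∠I = -26.3°.

I = 0.2123∠-26.3° A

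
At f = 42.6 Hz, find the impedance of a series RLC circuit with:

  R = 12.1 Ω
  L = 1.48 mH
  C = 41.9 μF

Step 1 — Angular frequency: ω = 2π·f = 2π·42.6 = 267.7 rad/s.
Step 2 — Component impedances:
  R: Z = R = 12.1 Ω
  L: Z = jωL = j·267.7·0.00148 = 0 + j0.3961 Ω
  C: Z = 1/(jωC) = -j/(ω·C) = 0 - j89.17 Ω
Step 3 — Series combination: Z_total = R + L + C = 12.1 - j88.77 Ω = 89.59∠-82.2° Ω.

Z = 12.1 - j88.77 Ω = 89.59∠-82.2° Ω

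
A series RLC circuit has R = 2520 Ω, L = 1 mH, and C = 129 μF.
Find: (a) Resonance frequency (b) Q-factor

Step 1 — Resonance condition Im(Z)=0 gives ω₀ = 1/√(LC).
Step 2 — ω₀ = 1/√(0.001·0.000129) = 2784 rad/s.
Step 3 — f₀ = ω₀/(2π) = 443.1 Hz.
Step 4 — Series Q: Q = ω₀L/R = 2784·0.001/2520 = 0.001105.

(a) f₀ = 443.1 Hz  (b) Q = 0.001105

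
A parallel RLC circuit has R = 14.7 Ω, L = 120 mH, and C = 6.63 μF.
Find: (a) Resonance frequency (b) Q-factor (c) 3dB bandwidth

Step 1 — Resonance: ω₀ = 1/√(LC) = 1/√(0.12·6.63e-06) = 1121 rad/s.
Step 2 — f₀ = ω₀/(2π) = 178.4 Hz.
Step 3 — Parallel Q: Q = R/(ω₀L) = 14.7/(1121·0.12) = 0.1093.
Step 4 — Bandwidth: Δω = ω₀/Q = 1.026e+04 rad/s; BW = Δω/(2π) = 1633 Hz.

(a) f₀ = 178.4 Hz  (b) Q = 0.1093  (c) BW = 1633 Hz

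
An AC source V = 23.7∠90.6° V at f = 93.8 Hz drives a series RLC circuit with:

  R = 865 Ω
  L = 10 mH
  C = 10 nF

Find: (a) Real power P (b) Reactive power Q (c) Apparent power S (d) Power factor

Step 1 — Angular frequency: ω = 2π·f = 2π·93.8 = 589.4 rad/s.
Step 2 — Component impedances:
  R: Z = R = 865 Ω
  L: Z = jωL = j·589.4·0.01 = 0 + j5.894 Ω
  C: Z = 1/(jωC) = -j/(ω·C) = 0 - j1.697e+05 Ω
Step 3 — Series combination: Z_total = R + L + C = 865 - j1.697e+05 Ω = 1.697e+05∠-89.7° Ω.
Step 4 — Source phasor: V = 23.7∠90.6° V = -0.2482 + j23.7 V.
Step 5 — Current: I = V / Z = -0.0001397 - j7.506e-07 A = 0.0001397∠-179.7° A.
Step 6 — Complex power: S = V·I* = 1.688e-05 - j0.00331 VA.
Step 7 — Real power: P = Re(S) = 1.688e-05 W.
Step 8 — Reactive power: Q = Im(S) = -0.00331 VAR.
Step 9 — Apparent power: |S| = 0.00331 VA.
Step 10 — Power factor: PF = P/|S| = 0.005098 (leading).

(a) P = 1.688e-05 W  (b) Q = -0.00331 VAR  (c) S = 0.00331 VA  (d) PF = 0.005098 (leading)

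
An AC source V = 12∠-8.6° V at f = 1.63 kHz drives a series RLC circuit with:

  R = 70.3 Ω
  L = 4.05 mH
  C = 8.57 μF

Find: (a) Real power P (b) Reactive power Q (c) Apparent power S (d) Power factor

Step 1 — Angular frequency: ω = 2π·f = 2π·1630 = 1.024e+04 rad/s.
Step 2 — Component impedances:
  R: Z = R = 70.3 Ω
  L: Z = jωL = j·1.024e+04·0.00405 = 0 + j41.48 Ω
  C: Z = 1/(jωC) = -j/(ω·C) = 0 - j11.39 Ω
Step 3 — Series combination: Z_total = R + L + C = 70.3 + j30.09 Ω = 76.47∠23.2° Ω.
Step 4 — Source phasor: V = 12∠-8.6° V = 11.87 - j1.794 V.
Step 5 — Current: I = V / Z = 0.1334 - j0.08262 A = 0.1569∠-31.8° A.
Step 6 — Complex power: S = V·I* = 1.731 + j0.7409 VA.
Step 7 — Real power: P = Re(S) = 1.731 W.
Step 8 — Reactive power: Q = Im(S) = 0.7409 VAR.
Step 9 — Apparent power: |S| = 1.883 VA.
Step 10 — Power factor: PF = P/|S| = 0.9194 (lagging).

(a) P = 1.731 W  (b) Q = 0.7409 VAR  (c) S = 1.883 VA  (d) PF = 0.9194 (lagging)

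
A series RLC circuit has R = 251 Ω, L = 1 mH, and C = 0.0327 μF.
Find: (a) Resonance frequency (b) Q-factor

Step 1 — Resonance condition Im(Z)=0 gives ω₀ = 1/√(LC).
Step 2 — ω₀ = 1/√(0.001·3.27e-08) = 1.749e+05 rad/s.
Step 3 — f₀ = ω₀/(2π) = 2.783e+04 Hz.
Step 4 — Series Q: Q = ω₀L/R = 1.749e+05·0.001/251 = 0.6967.

(a) f₀ = 2.783e+04 Hz  (b) Q = 0.6967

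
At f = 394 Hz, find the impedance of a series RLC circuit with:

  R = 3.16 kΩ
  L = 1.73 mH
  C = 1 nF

Step 1 — Angular frequency: ω = 2π·f = 2π·394 = 2476 rad/s.
Step 2 — Component impedances:
  R: Z = R = 3160 Ω
  L: Z = jωL = j·2476·0.00173 = 0 + j4.283 Ω
  C: Z = 1/(jωC) = -j/(ω·C) = 0 - j4.039e+05 Ω
Step 3 — Series combination: Z_total = R + L + C = 3160 - j4.039e+05 Ω = 4.04e+05∠-89.6° Ω.

Z = 3160 - j4.039e+05 Ω = 4.04e+05∠-89.6° Ω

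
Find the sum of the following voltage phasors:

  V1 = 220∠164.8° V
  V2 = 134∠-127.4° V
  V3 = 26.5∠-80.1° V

Step 1 — Convert each phasor to rectangular form:
  V1 = 220·(cos(164.8°) + j·sin(164.8°)) = -212.3 + j57.68 V
  V2 = 134·(cos(-127.4°) + j·sin(-127.4°)) = -81.39 - j106.5 V
  V3 = 26.5·(cos(-80.1°) + j·sin(-80.1°)) = 4.556 - j26.11 V
Step 2 — Sum components: V_total = -289.1 - j74.88 V.
Step 3 — Convert to polar: |V_total| = 298.7 V, ∠V_total = -165.5°.

V_total = 298.7∠-165.5° V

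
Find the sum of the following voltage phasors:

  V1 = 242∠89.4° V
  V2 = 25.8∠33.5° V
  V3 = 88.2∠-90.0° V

Step 1 — Convert each phasor to rectangular form:
  V1 = 242·(cos(89.4°) + j·sin(89.4°)) = 2.534 + j242 V
  V2 = 25.8·(cos(33.5°) + j·sin(33.5°)) = 21.51 + j14.24 V
  V3 = 88.2·(cos(-90.0°) + j·sin(-90.0°)) = 0 - j88.2 V
Step 2 — Sum components: V_total = 24.05 + j168 V.
Step 3 — Convert to polar: |V_total| = 169.7 V, ∠V_total = 81.9°.

V_total = 169.7∠81.9° V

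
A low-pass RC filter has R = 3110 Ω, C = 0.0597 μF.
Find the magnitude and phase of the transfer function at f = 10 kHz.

Step 1 — Angular frequency: ω = 2π·1e+04 = 6.283e+04 rad/s.
Step 2 — Transfer function: H(jω) = 1/(1 + jωRC).
Step 3 — Denominator: 1 + jωRC = 1 + j·6.283e+04·3110·5.97e-08 = 1 + j11.67.
Step 4 — H = 0.007294 - j0.0851.
Step 5 — Magnitude: |H| = 0.08541 (-21.4 dB); phase: φ = -85.1°.

|H| = 0.08541 (-21.4 dB), φ = -85.1°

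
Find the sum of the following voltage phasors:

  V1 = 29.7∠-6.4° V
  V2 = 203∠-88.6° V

Step 1 — Convert each phasor to rectangular form:
  V1 = 29.7·(cos(-6.4°) + j·sin(-6.4°)) = 29.51 - j3.311 V
  V2 = 203·(cos(-88.6°) + j·sin(-88.6°)) = 4.96 - j202.9 V
Step 2 — Sum components: V_total = 34.47 - j206.3 V.
Step 3 — Convert to polar: |V_total| = 209.1 V, ∠V_total = -80.5°.

V_total = 209.1∠-80.5° V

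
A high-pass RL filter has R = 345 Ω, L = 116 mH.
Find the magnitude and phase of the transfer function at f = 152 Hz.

Step 1 — Angular frequency: ω = 2π·152 = 955 rad/s.
Step 2 — Transfer function: H(jω) = jωL/(R + jωL).
Step 3 — Numerator jωL = j·110.8; denominator R + jωL = 345 + j110.8.
Step 4 — H = 0.09348 + j0.2911.
Step 5 — Magnitude: |H| = 0.3057 (-10.3 dB); phase: φ = 72.2°.

|H| = 0.3057 (-10.3 dB), φ = 72.2°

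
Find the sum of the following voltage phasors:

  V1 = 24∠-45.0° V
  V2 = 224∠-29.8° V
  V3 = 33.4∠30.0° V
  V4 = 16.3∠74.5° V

Step 1 — Convert each phasor to rectangular form:
  V1 = 24·(cos(-45.0°) + j·sin(-45.0°)) = 16.97 - j16.97 V
  V2 = 224·(cos(-29.8°) + j·sin(-29.8°)) = 194.4 - j111.3 V
  V3 = 33.4·(cos(30.0°) + j·sin(30.0°)) = 28.93 + j16.7 V
  V4 = 16.3·(cos(74.5°) + j·sin(74.5°)) = 4.356 + j15.71 V
Step 2 — Sum components: V_total = 244.6 - j95.89 V.
Step 3 — Convert to polar: |V_total| = 262.8 V, ∠V_total = -21.4°.

V_total = 262.8∠-21.4° V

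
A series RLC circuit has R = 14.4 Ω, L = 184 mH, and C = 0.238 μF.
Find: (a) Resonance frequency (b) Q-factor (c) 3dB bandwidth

Step 1 — Resonance condition Im(Z)=0 gives ω₀ = 1/√(LC).
Step 2 — ω₀ = 1/√(0.184·2.38e-07) = 4779 rad/s.
Step 3 — f₀ = ω₀/(2π) = 760.5 Hz.
Step 4 — Series Q: Q = ω₀L/R = 4779·0.184/14.4 = 61.06.
Step 5 — 3dB bandwidth: Δω = ω₀/Q = 78.26 rad/s; BW = Δω/(2π) = 12.46 Hz.

(a) f₀ = 760.5 Hz  (b) Q = 61.06  (c) BW = 12.46 Hz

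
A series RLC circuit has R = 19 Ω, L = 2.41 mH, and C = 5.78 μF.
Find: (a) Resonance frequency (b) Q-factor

Step 1 — Resonance condition Im(Z)=0 gives ω₀ = 1/√(LC).
Step 2 — ω₀ = 1/√(0.00241·5.78e-06) = 8473 rad/s.
Step 3 — f₀ = ω₀/(2π) = 1348 Hz.
Step 4 — Series Q: Q = ω₀L/R = 8473·0.00241/19 = 1.075.

(a) f₀ = 1348 Hz  (b) Q = 1.075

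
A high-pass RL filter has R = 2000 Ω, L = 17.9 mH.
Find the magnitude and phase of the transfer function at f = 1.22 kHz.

Step 1 — Angular frequency: ω = 2π·1220 = 7665 rad/s.
Step 2 — Transfer function: H(jω) = jωL/(R + jωL).
Step 3 — Numerator jωL = j·137.2; denominator R + jωL = 2000 + j137.2.
Step 4 — H = 0.004685 + j0.06828.
Step 5 — Magnitude: |H| = 0.06845 (-23.3 dB); phase: φ = 86.1°.

|H| = 0.06845 (-23.3 dB), φ = 86.1°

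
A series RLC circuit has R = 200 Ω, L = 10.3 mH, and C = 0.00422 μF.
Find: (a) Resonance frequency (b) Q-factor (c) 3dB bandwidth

Step 1 — Resonance: ω₀ = 1/√(LC) = 1/√(0.0103·4.22e-09) = 1.517e+05 rad/s.
Step 2 — f₀ = ω₀/(2π) = 2.414e+04 Hz.
Step 3 — Series Q: Q = ω₀L/R = 1.517e+05·0.0103/200 = 7.811.
Step 4 — Bandwidth: Δω = ω₀/Q = 1.942e+04 rad/s; BW = Δω/(2π) = 3090 Hz.

(a) f₀ = 2.414e+04 Hz  (b) Q = 7.811  (c) BW = 3090 Hz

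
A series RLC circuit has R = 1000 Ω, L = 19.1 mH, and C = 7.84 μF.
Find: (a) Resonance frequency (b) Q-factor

Step 1 — Resonance condition Im(Z)=0 gives ω₀ = 1/√(LC).
Step 2 — ω₀ = 1/√(0.0191·7.84e-06) = 2584 rad/s.
Step 3 — f₀ = ω₀/(2π) = 411.3 Hz.
Step 4 — Series Q: Q = ω₀L/R = 2584·0.0191/1000 = 0.04936.

(a) f₀ = 411.3 Hz  (b) Q = 0.04936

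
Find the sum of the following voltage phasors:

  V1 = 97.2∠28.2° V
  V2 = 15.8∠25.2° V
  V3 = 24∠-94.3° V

Step 1 — Convert each phasor to rectangular form:
  V1 = 97.2·(cos(28.2°) + j·sin(28.2°)) = 85.66 + j45.93 V
  V2 = 15.8·(cos(25.2°) + j·sin(25.2°)) = 14.3 + j6.727 V
  V3 = 24·(cos(-94.3°) + j·sin(-94.3°)) = -1.799 - j23.93 V
Step 2 — Sum components: V_total = 98.16 + j28.73 V.
Step 3 — Convert to polar: |V_total| = 102.3 V, ∠V_total = 16.3°.

V_total = 102.3∠16.3° V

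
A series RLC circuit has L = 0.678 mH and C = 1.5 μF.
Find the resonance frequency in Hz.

Step 1 — Resonance condition Im(Z)=0 gives ω₀ = 1/√(LC).
Step 2 — ω₀ = 1/√(0.000678·1.5e-06) = 3.136e+04 rad/s.
Step 3 — f₀ = ω₀/(2π) = 4991 Hz.

f₀ = 4991 Hz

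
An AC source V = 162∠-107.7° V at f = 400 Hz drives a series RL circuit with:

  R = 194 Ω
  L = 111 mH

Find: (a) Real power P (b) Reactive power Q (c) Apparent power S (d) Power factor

Step 1 — Angular frequency: ω = 2π·f = 2π·400 = 2513 rad/s.
Step 2 — Component impedances:
  R: Z = R = 194 Ω
  L: Z = jωL = j·2513·0.111 = 0 + j279 Ω
Step 3 — Series combination: Z_total = R + L = 194 + j279 Ω = 339.8∠55.2° Ω.
Step 4 — Source phasor: V = 162∠-107.7° V = -49.25 - j154.3 V.
Step 5 — Current: I = V / Z = -0.4556 - j0.1403 A = 0.4768∠-162.9° A.
Step 6 — Complex power: S = V·I* = 44.1 + j63.41 VA.
Step 7 — Real power: P = Re(S) = 44.1 W.
Step 8 — Reactive power: Q = Im(S) = 63.41 VAR.
Step 9 — Apparent power: |S| = 77.23 VA.
Step 10 — Power factor: PF = P/|S| = 0.5709 (lagging).

(a) P = 44.1 W  (b) Q = 63.41 VAR  (c) S = 77.23 VA  (d) PF = 0.5709 (lagging)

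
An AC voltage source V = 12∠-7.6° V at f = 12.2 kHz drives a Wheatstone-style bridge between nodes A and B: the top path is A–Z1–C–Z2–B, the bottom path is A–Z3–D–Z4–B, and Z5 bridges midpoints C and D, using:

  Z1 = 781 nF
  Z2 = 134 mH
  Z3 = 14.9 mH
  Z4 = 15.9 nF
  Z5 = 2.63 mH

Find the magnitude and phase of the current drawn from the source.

Step 1 — Angular frequency: ω = 2π·f = 2π·1.22e+04 = 7.665e+04 rad/s.
Step 2 — Component impedances:
  Z1: Z = 1/(jωC) = -j/(ω·C) = 0 - j16.7 Ω
  Z2: Z = jωL = j·7.665e+04·0.134 = 0 + j1.027e+04 Ω
  Z3: Z = jωL = j·7.665e+04·0.0149 = 0 + j1142 Ω
  Z4: Z = 1/(jωC) = -j/(ω·C) = 0 - j820.5 Ω
  Z5: Z = jωL = j·7.665e+04·0.00263 = 0 + j201.6 Ω
Step 3 — Bridge requires nodal analysis (the Z5 bridge couples midpoints C and D, so the two paths cannot be reduced to a simple series/parallel combination). Setting node B to ground and injecting 1 A at node A, the 3-node admittance system at A, C, D solves to V_A = Z_AB = 0 - j704.8 Ω = 704.8∠-90.0° Ω.
Step 4 — Source phasor: V = 12∠-7.6° V = 11.89 - j1.587 V.
Step 5 — Ohm's law: I = V / Z_total = (11.89 - j1.587) / (0 - j704.8) = 0.002252 + j0.01688 A.
Step 6 — Convert to polar: |I| = 0.01703 A, ∠I = 82.4°.

I = 0.01703∠82.4° A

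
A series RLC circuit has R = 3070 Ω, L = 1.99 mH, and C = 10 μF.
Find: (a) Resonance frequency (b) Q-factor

Step 1 — Resonance condition Im(Z)=0 gives ω₀ = 1/√(LC).
Step 2 — ω₀ = 1/√(0.00199·1e-05) = 7089 rad/s.
Step 3 — f₀ = ω₀/(2π) = 1128 Hz.
Step 4 — Series Q: Q = ω₀L/R = 7089·0.00199/3070 = 0.004595.

(a) f₀ = 1128 Hz  (b) Q = 0.004595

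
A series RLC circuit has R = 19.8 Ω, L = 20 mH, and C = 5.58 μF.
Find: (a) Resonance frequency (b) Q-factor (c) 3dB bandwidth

Step 1 — Resonance condition Im(Z)=0 gives ω₀ = 1/√(LC).
Step 2 — ω₀ = 1/√(0.02·5.58e-06) = 2993 rad/s.
Step 3 — f₀ = ω₀/(2π) = 476.4 Hz.
Step 4 — Series Q: Q = ω₀L/R = 2993·0.02/19.8 = 3.024.
Step 5 — 3dB bandwidth: Δω = ω₀/Q = 990 rad/s; BW = Δω/(2π) = 157.6 Hz.

(a) f₀ = 476.4 Hz  (b) Q = 3.024  (c) BW = 157.6 Hz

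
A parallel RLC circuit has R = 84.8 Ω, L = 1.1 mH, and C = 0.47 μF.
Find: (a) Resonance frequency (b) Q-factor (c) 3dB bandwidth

Step 1 — Resonance: ω₀ = 1/√(LC) = 1/√(0.0011·4.7e-07) = 4.398e+04 rad/s.
Step 2 — f₀ = ω₀/(2π) = 7000 Hz.
Step 3 — Parallel Q: Q = R/(ω₀L) = 84.8/(4.398e+04·0.0011) = 1.753.
Step 4 — Bandwidth: Δω = ω₀/Q = 2.509e+04 rad/s; BW = Δω/(2π) = 3993 Hz.

(a) f₀ = 7000 Hz  (b) Q = 1.753  (c) BW = 3993 Hz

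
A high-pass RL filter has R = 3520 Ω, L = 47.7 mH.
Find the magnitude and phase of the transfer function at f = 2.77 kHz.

Step 1 — Angular frequency: ω = 2π·2770 = 1.74e+04 rad/s.
Step 2 — Transfer function: H(jω) = jωL/(R + jωL).
Step 3 — Numerator jωL = j·830.2; denominator R + jωL = 3520 + j830.2.
Step 4 — H = 0.05269 + j0.2234.
Step 5 — Magnitude: |H| = 0.2296 (-12.8 dB); phase: φ = 76.7°.

|H| = 0.2296 (-12.8 dB), φ = 76.7°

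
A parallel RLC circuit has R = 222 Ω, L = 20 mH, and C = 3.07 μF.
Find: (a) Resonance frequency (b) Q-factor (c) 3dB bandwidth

Step 1 — Resonance: ω₀ = 1/√(LC) = 1/√(0.02·3.07e-06) = 4036 rad/s.
Step 2 — f₀ = ω₀/(2π) = 642.3 Hz.
Step 3 — Parallel Q: Q = R/(ω₀L) = 222/(4036·0.02) = 2.75.
Step 4 — Bandwidth: Δω = ω₀/Q = 1467 rad/s; BW = Δω/(2π) = 233.5 Hz.

(a) f₀ = 642.3 Hz  (b) Q = 2.75  (c) BW = 233.5 Hz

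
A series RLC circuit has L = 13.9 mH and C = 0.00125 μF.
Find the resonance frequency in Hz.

Step 1 — Resonance condition Im(Z)=0 gives ω₀ = 1/√(LC).
Step 2 — ω₀ = 1/√(0.0139·1.25e-09) = 2.399e+05 rad/s.
Step 3 — f₀ = ω₀/(2π) = 3.818e+04 Hz.

f₀ = 3.818e+04 Hz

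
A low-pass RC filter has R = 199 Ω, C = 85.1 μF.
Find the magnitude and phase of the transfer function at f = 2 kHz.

Step 1 — Angular frequency: ω = 2π·2000 = 1.257e+04 rad/s.
Step 2 — Transfer function: H(jω) = 1/(1 + jωRC).
Step 3 — Denominator: 1 + jωRC = 1 + j·1.257e+04·199·8.51e-05 = 1 + j212.8.
Step 4 — H = 2.208e-05 - j0.004699.
Step 5 — Magnitude: |H| = 0.004699 (-46.6 dB); phase: φ = -89.7°.

|H| = 0.004699 (-46.6 dB), φ = -89.7°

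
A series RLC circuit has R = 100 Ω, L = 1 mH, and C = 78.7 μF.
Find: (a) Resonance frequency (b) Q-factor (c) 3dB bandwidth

Step 1 — Resonance condition Im(Z)=0 gives ω₀ = 1/√(LC).
Step 2 — ω₀ = 1/√(0.001·7.87e-05) = 3565 rad/s.
Step 3 — f₀ = ω₀/(2π) = 567.3 Hz.
Step 4 — Series Q: Q = ω₀L/R = 3565·0.001/100 = 0.03565.
Step 5 — 3dB bandwidth: Δω = ω₀/Q = 1e+05 rad/s; BW = Δω/(2π) = 1.592e+04 Hz.

(a) f₀ = 567.3 Hz  (b) Q = 0.03565  (c) BW = 1.592e+04 Hz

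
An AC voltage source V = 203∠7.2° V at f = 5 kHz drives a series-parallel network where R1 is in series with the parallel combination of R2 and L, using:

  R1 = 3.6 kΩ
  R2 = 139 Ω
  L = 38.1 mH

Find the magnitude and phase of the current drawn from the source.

Step 1 — Angular frequency: ω = 2π·f = 2π·5000 = 3.142e+04 rad/s.
Step 2 — Component impedances:
  R1: Z = R = 3600 Ω
  R2: Z = R = 139 Ω
  L: Z = jωL = j·3.142e+04·0.0381 = 0 + j1197 Ω
Step 3 — Parallel branch: R2 || L = 1/(1/R2 + 1/L) = 137.2 + j15.93 Ω.
Step 4 — Series with R1: Z_total = R1 + (R2 || L) = 3737 + j15.93 Ω = 3737∠0.2° Ω.
Step 5 — Source phasor: V = 203∠7.2° V = 201.4 + j25.44 V.
Step 6 — Ohm's law: I = V / Z_total = (201.4 + j25.44) / (3737 + j15.93) = 0.05392 + j0.006578 A.
Step 7 — Convert to polar: |I| = 0.05432 A, ∠I = 7.0°.

I = 0.05432∠7.0° A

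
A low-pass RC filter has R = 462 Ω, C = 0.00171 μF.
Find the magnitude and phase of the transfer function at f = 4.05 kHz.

Step 1 — Angular frequency: ω = 2π·4050 = 2.545e+04 rad/s.
Step 2 — Transfer function: H(jω) = 1/(1 + jωRC).
Step 3 — Denominator: 1 + jωRC = 1 + j·2.545e+04·462·1.71e-09 = 1 + j0.0201.
Step 4 — H = 0.9996 - j0.0201.
Step 5 — Magnitude: |H| = 0.9998 (-0.0 dB); phase: φ = -1.2°.

|H| = 0.9998 (-0.0 dB), φ = -1.2°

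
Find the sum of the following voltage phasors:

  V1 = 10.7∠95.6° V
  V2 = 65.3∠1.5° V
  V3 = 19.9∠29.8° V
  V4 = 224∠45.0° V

Step 1 — Convert each phasor to rectangular form:
  V1 = 10.7·(cos(95.6°) + j·sin(95.6°)) = -1.044 + j10.65 V
  V2 = 65.3·(cos(1.5°) + j·sin(1.5°)) = 65.28 + j1.709 V
  V3 = 19.9·(cos(29.8°) + j·sin(29.8°)) = 17.27 + j9.89 V
  V4 = 224·(cos(45.0°) + j·sin(45.0°)) = 158.4 + j158.4 V
Step 2 — Sum components: V_total = 239.9 + j180.6 V.
Step 3 — Convert to polar: |V_total| = 300.3 V, ∠V_total = 37.0°.

V_total = 300.3∠37.0° V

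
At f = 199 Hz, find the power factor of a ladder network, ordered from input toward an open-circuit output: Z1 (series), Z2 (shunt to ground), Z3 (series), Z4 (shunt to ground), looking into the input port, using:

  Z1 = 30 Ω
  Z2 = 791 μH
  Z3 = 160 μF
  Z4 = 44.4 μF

Step 1 — Angular frequency: ω = 2π·f = 2π·199 = 1250 rad/s.
Step 2 — Component impedances:
  Z1: Z = R = 30 Ω
  Z2: Z = jωL = j·1250·0.000791 = 0 + j0.989 Ω
  Z3: Z = 1/(jωC) = -j/(ω·C) = 0 - j4.999 Ω
  Z4: Z = 1/(jωC) = -j/(ω·C) = 0 - j18.01 Ω
Step 3 — Ladder network (open output): work backward from the far end, alternating series and parallel combinations. Z_in = 30 + j1.033 Ω = 30.02∠2.0° Ω.
Step 4 — Power factor: PF = cos(φ) = Re(Z)/|Z| = 30/30.018 = 0.9994.
Step 5 — Type: Im(Z) = 1.033 ⇒ lagging (phase φ = 2.0°).

PF = 0.9994 (lagging, φ = 2.0°)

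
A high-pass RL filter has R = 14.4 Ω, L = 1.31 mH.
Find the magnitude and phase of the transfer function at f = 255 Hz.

Step 1 — Angular frequency: ω = 2π·255 = 1602 rad/s.
Step 2 — Transfer function: H(jω) = jωL/(R + jωL).
Step 3 — Numerator jωL = j·2.099; denominator R + jωL = 14.4 + j2.099.
Step 4 — H = 0.0208 + j0.1427.
Step 5 — Magnitude: |H| = 0.1442 (-16.8 dB); phase: φ = 81.7°.

|H| = 0.1442 (-16.8 dB), φ = 81.7°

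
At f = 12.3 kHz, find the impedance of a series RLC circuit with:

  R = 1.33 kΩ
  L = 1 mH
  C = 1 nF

Step 1 — Angular frequency: ω = 2π·f = 2π·1.23e+04 = 7.728e+04 rad/s.
Step 2 — Component impedances:
  R: Z = R = 1330 Ω
  L: Z = jωL = j·7.728e+04·0.001 = 0 + j77.28 Ω
  C: Z = 1/(jωC) = -j/(ω·C) = 0 - j1.294e+04 Ω
Step 3 — Series combination: Z_total = R + L + C = 1330 - j1.286e+04 Ω = 1.293e+04∠-84.1° Ω.

Z = 1330 - j1.286e+04 Ω = 1.293e+04∠-84.1° Ω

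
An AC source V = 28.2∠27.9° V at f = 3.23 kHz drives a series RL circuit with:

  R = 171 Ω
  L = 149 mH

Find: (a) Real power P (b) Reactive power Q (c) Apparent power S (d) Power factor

Step 1 — Angular frequency: ω = 2π·f = 2π·3230 = 2.029e+04 rad/s.
Step 2 — Component impedances:
  R: Z = R = 171 Ω
  L: Z = jωL = j·2.029e+04·0.149 = 0 + j3024 Ω
Step 3 — Series combination: Z_total = R + L = 171 + j3024 Ω = 3029∠86.8° Ω.
Step 4 — Source phasor: V = 28.2∠27.9° V = 24.92 + j13.2 V.
Step 5 — Current: I = V / Z = 0.004814 - j0.007969 A = 0.009311∠-58.9° A.
Step 6 — Complex power: S = V·I* = 0.01482 + j0.2621 VA.
Step 7 — Real power: P = Re(S) = 0.01482 W.
Step 8 — Reactive power: Q = Im(S) = 0.2621 VAR.
Step 9 — Apparent power: |S| = 0.2626 VA.
Step 10 — Power factor: PF = P/|S| = 0.05646 (lagging).

(a) P = 0.01482 W  (b) Q = 0.2621 VAR  (c) S = 0.2626 VA  (d) PF = 0.05646 (lagging)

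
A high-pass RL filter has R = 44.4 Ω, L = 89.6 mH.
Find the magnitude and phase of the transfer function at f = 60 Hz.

Step 1 — Angular frequency: ω = 2π·60 = 377 rad/s.
Step 2 — Transfer function: H(jω) = jωL/(R + jωL).
Step 3 — Numerator jωL = j·33.78; denominator R + jωL = 44.4 + j33.78.
Step 4 — H = 0.3666 + j0.4819.
Step 5 — Magnitude: |H| = 0.6055 (-4.4 dB); phase: φ = 52.7°.

|H| = 0.6055 (-4.4 dB), φ = 52.7°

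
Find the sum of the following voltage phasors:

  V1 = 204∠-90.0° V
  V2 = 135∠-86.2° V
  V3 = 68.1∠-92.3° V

Step 1 — Convert each phasor to rectangular form:
  V1 = 204·(cos(-90.0°) + j·sin(-90.0°)) = 0 - j204 V
  V2 = 135·(cos(-86.2°) + j·sin(-86.2°)) = 8.947 - j134.7 V
  V3 = 68.1·(cos(-92.3°) + j·sin(-92.3°)) = -2.733 - j68.05 V
Step 2 — Sum components: V_total = 6.214 - j406.7 V.
Step 3 — Convert to polar: |V_total| = 406.8 V, ∠V_total = -89.1°.

V_total = 406.8∠-89.1° V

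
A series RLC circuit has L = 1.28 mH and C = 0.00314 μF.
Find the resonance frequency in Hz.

Step 1 — Resonance condition Im(Z)=0 gives ω₀ = 1/√(LC).
Step 2 — ω₀ = 1/√(0.00128·3.14e-09) = 4.988e+05 rad/s.
Step 3 — f₀ = ω₀/(2π) = 7.939e+04 Hz.

f₀ = 7.939e+04 Hz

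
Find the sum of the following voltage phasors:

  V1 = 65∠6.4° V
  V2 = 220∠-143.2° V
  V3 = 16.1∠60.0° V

Step 1 — Convert each phasor to rectangular form:
  V1 = 65·(cos(6.4°) + j·sin(6.4°)) = 64.59 + j7.245 V
  V2 = 220·(cos(-143.2°) + j·sin(-143.2°)) = -176.2 - j131.8 V
  V3 = 16.1·(cos(60.0°) + j·sin(60.0°)) = 8.05 + j13.94 V
Step 2 — Sum components: V_total = -103.5 - j110.6 V.
Step 3 — Convert to polar: |V_total| = 151.5 V, ∠V_total = -133.1°.

V_total = 151.5∠-133.1° V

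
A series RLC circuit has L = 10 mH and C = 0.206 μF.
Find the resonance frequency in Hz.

Step 1 — Resonance condition Im(Z)=0 gives ω₀ = 1/√(LC).
Step 2 — ω₀ = 1/√(0.01·2.06e-07) = 2.203e+04 rad/s.
Step 3 — f₀ = ω₀/(2π) = 3507 Hz.

f₀ = 3507 Hz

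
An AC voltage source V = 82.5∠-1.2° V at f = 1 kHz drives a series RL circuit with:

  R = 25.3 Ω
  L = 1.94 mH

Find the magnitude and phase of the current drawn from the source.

Step 1 — Angular frequency: ω = 2π·f = 2π·1000 = 6283 rad/s.
Step 2 — Component impedances:
  R: Z = R = 25.3 Ω
  L: Z = jωL = j·6283·0.00194 = 0 + j12.19 Ω
Step 3 — Series combination: Z_total = R + L = 25.3 + j12.19 Ω = 28.08∠25.7° Ω.
Step 4 — Source phasor: V = 82.5∠-1.2° V = 82.48 - j1.728 V.
Step 5 — Ohm's law: I = V / Z_total = (82.48 - j1.728) / (25.3 + j12.19) = 2.619 - j1.33 A.
Step 6 — Convert to polar: |I| = 2.938 A, ∠I = -26.9°.

I = 2.938∠-26.9° A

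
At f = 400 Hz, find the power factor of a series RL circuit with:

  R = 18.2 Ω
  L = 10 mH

Step 1 — Angular frequency: ω = 2π·f = 2π·400 = 2513 rad/s.
Step 2 — Component impedances:
  R: Z = R = 18.2 Ω
  L: Z = jωL = j·2513·0.01 = 0 + j25.13 Ω
Step 3 — Series combination: Z_total = R + L = 18.2 + j25.13 Ω = 31.03∠54.1° Ω.
Step 4 — Power factor: PF = cos(φ) = Re(Z)/|Z| = 18.2/31.03 = 0.5865.
Step 5 — Type: Im(Z) = 25.13 ⇒ lagging (phase φ = 54.1°).

PF = 0.5865 (lagging, φ = 54.1°)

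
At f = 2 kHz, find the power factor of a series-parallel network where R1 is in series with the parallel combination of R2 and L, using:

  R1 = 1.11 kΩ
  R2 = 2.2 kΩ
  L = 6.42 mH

Step 1 — Angular frequency: ω = 2π·f = 2π·2000 = 1.257e+04 rad/s.
Step 2 — Component impedances:
  R1: Z = R = 1110 Ω
  R2: Z = R = 2200 Ω
  L: Z = jωL = j·1.257e+04·0.00642 = 0 + j80.68 Ω
Step 3 — Parallel branch: R2 || L = 1/(1/R2 + 1/L) = 2.954 + j80.57 Ω.
Step 4 — Series with R1: Z_total = R1 + (R2 || L) = 1113 + j80.57 Ω = 1116∠4.1° Ω.
Step 5 — Power factor: PF = cos(φ) = Re(Z)/|Z| = 1113/1115.9 = 0.9974.
Step 6 — Type: Im(Z) = 80.57 ⇒ lagging (phase φ = 4.1°).

PF = 0.9974 (lagging, φ = 4.1°)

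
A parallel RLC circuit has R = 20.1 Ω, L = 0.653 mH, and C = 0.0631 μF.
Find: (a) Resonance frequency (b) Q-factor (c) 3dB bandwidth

Step 1 — Resonance: ω₀ = 1/√(LC) = 1/√(0.000653·6.31e-08) = 1.558e+05 rad/s.
Step 2 — f₀ = ω₀/(2π) = 2.479e+04 Hz.
Step 3 — Parallel Q: Q = R/(ω₀L) = 20.1/(1.558e+05·0.000653) = 0.1976.
Step 4 — Bandwidth: Δω = ω₀/Q = 7.885e+05 rad/s; BW = Δω/(2π) = 1.255e+05 Hz.

(a) f₀ = 2.479e+04 Hz  (b) Q = 0.1976  (c) BW = 1.255e+05 Hz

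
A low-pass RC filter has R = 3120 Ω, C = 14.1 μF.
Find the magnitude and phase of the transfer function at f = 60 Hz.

Step 1 — Angular frequency: ω = 2π·60 = 377 rad/s.
Step 2 — Transfer function: H(jω) = 1/(1 + jωRC).
Step 3 — Denominator: 1 + jωRC = 1 + j·377·3120·1.41e-05 = 1 + j16.58.
Step 4 — H = 0.003623 - j0.06008.
Step 5 — Magnitude: |H| = 0.06019 (-24.4 dB); phase: φ = -86.5°.

|H| = 0.06019 (-24.4 dB), φ = -86.5°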